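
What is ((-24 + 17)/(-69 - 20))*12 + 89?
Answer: 8005/89 ≈ 89.944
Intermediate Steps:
((-24 + 17)/(-69 - 20))*12 + 89 = -7/(-89)*12 + 89 = -7*(-1/89)*12 + 89 = (7/89)*12 + 89 = 84/89 + 89 = 8005/89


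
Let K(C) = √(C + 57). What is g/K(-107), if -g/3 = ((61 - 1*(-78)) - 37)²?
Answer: 15606*I*√2/5 ≈ 4414.0*I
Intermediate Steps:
K(C) = √(57 + C)
g = -31212 (g = -3*((61 - 1*(-78)) - 37)² = -3*((61 + 78) - 37)² = -3*(139 - 37)² = -3*102² = -3*10404 = -31212)
g/K(-107) = -31212/√(57 - 107) = -31212*(-I*√2/10) = -(-15606)*I*√2/5 = 15606*I*√2/5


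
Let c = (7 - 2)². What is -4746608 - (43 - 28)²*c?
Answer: -4752233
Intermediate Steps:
c = 25 (c = 5² = 25)
-4746608 - (43 - 28)²*c = -4746608 - (43 - 28)²*25 = -4746608 - 15²*25 = -4746608 - 225*25 = -4746608 - 1*5625 = -4746608 - 5625 = -4752233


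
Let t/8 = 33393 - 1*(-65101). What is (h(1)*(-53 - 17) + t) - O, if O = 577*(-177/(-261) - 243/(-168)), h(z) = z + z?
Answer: 3832247537/4872 ≈ 7.8659e+5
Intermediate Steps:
h(z) = 2*z
t = 787952 (t = 8*(33393 - 1*(-65101)) = 8*(33393 + 65101) = 8*98494 = 787952)
O = 5972527/4872 (O = 577*(-177*(-1/261) - 243*(-1/168)) = 577*(59/87 + 81/56) = 577*(10351/4872) = 5972527/4872 ≈ 1225.9)
(h(1)*(-53 - 17) + t) - O = ((2*1)*(-53 - 17) + 787952) - 1*5972527/4872 = (2*(-70) + 787952) - 5972527/4872 = (-140 + 787952) - 5972527/4872 = 787812 - 5972527/4872 = 3832247537/4872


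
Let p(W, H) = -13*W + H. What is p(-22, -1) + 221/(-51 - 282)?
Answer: 94684/333 ≈ 284.34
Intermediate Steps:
p(W, H) = H - 13*W
p(-22, -1) + 221/(-51 - 282) = (-1 - 13*(-22)) + 221/(-51 - 282) = (-1 + 286) + 221/(-333) = 285 - 1/333*221 = 285 - 221/333 = 94684/333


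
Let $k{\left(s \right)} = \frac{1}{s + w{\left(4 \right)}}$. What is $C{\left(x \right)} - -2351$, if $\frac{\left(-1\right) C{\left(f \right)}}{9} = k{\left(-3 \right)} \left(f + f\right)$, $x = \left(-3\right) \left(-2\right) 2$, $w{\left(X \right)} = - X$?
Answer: $\frac{16673}{7} \approx 2381.9$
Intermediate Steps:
$k{\left(s \right)} = \frac{1}{-4 + s}$ ($k{\left(s \right)} = \frac{1}{s - 4} = \frac{1}{-4 + s}$)
$x = 12$ ($x = 6 \cdot 2 = 12$)
$C{\left(f \right)} = \frac{18 f}{7}$ ($C{\left(f \right)} = - 9 \frac{f + f}{-4 - 3} = - 9 \frac{2 f}{-7} = - 9 \left(- \frac{2 f}{7}\right) = \frac{18 f}{7}$)
$C{\left(x \right)} - -2351 = \frac{18}{7} \cdot 12 - -2351 = \frac{216}{7} + 2351 = \frac{16673}{7}$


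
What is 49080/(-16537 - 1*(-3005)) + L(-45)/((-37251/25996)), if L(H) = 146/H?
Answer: -7728247322/5670905985 ≈ -1.3628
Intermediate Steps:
49080/(-16537 - 1*(-3005)) + L(-45)/((-37251/25996)) = 49080/(-16537 - 1*(-3005)) + (146/(-45))/((-37251/25996)) = 49080/(-16537 + 3005) + (146*(-1/45))/((-37251*1/25996)) = 49080/(-13532) - 146/(45*(-37251/25996)) = 49080*(-1/13532) - 146/45*(-25996/37251) = -12270/3383 + 3795416/1676295 = -7728247322/5670905985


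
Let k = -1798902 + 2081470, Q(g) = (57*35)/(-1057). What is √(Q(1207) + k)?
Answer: √6442789933/151 ≈ 531.57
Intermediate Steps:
Q(g) = -285/151 (Q(g) = 1995*(-1/1057) = -285/151)
k = 282568
√(Q(1207) + k) = √(-285/151 + 282568) = √(42667483/151) = √6442789933/151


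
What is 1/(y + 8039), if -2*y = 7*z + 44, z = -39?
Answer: 2/16307 ≈ 0.00012265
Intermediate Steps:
y = 229/2 (y = -(7*(-39) + 44)/2 = -(-273 + 44)/2 = -1/2*(-229) = 229/2 ≈ 114.50)
1/(y + 8039) = 1/(229/2 + 8039) = 1/(16307/2) = 2/16307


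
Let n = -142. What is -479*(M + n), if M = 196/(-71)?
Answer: 4923162/71 ≈ 69340.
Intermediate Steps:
M = -196/71 (M = 196*(-1/71) = -196/71 ≈ -2.7606)
-479*(M + n) = -479*(-196/71 - 142) = -479*(-10278/71) = 4923162/71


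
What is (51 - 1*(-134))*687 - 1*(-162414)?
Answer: 289509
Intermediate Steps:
(51 - 1*(-134))*687 - 1*(-162414) = (51 + 134)*687 + 162414 = 185*687 + 162414 = 127095 + 162414 = 289509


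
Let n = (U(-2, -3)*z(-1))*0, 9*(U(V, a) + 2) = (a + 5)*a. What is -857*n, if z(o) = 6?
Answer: 0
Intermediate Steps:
U(V, a) = -2 + a*(5 + a)/9 (U(V, a) = -2 + ((a + 5)*a)/9 = -2 + ((5 + a)*a)/9 = -2 + (a*(5 + a))/9 = -2 + a*(5 + a)/9)
n = 0 (n = ((-2 + (1/9)*(-3)**2 + (5/9)*(-3))*6)*0 = ((-2 + (1/9)*9 - 5/3)*6)*0 = ((-2 + 1 - 5/3)*6)*0 = -8/3*6*0 = -16*0 = 0)
-857*n = -857*0 = 0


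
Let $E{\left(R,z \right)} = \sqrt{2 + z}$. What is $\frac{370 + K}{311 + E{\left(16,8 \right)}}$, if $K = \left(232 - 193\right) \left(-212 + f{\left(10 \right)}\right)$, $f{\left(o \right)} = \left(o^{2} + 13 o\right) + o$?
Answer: $\frac{454682}{96711} - \frac{1462 \sqrt{10}}{96711} \approx 4.6536$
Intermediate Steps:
$f{\left(o \right)} = o^{2} + 14 o$
$K = 1092$ ($K = \left(232 - 193\right) \left(-212 + 10 \left(14 + 10\right)\right) = 39 \left(-212 + 10 \cdot 24\right) = 39 \left(-212 + 240\right) = 39 \cdot 28 = 1092$)
$\frac{370 + K}{311 + E{\left(16,8 \right)}} = \frac{370 + 1092}{311 + \sqrt{2 + 8}} = \frac{1462}{311 + \sqrt{10}}$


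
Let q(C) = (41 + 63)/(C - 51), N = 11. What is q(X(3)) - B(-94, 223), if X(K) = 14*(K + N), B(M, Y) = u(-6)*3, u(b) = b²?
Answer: -15556/145 ≈ -107.28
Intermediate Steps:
B(M, Y) = 108 (B(M, Y) = (-6)²*3 = 36*3 = 108)
X(K) = 154 + 14*K (X(K) = 14*(K + 11) = 14*(11 + K) = 154 + 14*K)
q(C) = 104/(-51 + C)
q(X(3)) - B(-94, 223) = 104/(-51 + (154 + 14*3)) - 1*108 = 104/(-51 + (154 + 42)) - 108 = 104/(-51 + 196) - 108 = 104/145 - 108 = -15556/145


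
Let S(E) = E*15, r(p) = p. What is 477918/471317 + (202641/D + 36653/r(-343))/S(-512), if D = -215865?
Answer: 3280062642528979/3190592874268800 ≈ 1.0280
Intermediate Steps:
S(E) = 15*E
477918/471317 + (202641/D + 36653/r(-343))/S(-512) = 477918/471317 + (202641/(-215865) + 36653/(-343))/((15*(-512))) = 477918*(1/471317) + (202641*(-1/215865) + 36653*(-1/343))/(-7680) = 68274/67331 + (-67547/71955 - 36653/343)*(-1/7680) = 68274/67331 - 2660535236/24680565*(-1/7680) = 68274/67331 + 665133809/47386684800 = 3280062642528979/3190592874268800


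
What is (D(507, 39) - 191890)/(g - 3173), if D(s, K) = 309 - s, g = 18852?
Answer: -192088/15679 ≈ -12.251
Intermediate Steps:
(D(507, 39) - 191890)/(g - 3173) = ((309 - 1*507) - 191890)/(18852 - 3173) = ((309 - 507) - 191890)/15679 = (-198 - 191890)*(1/15679) = -192088*1/15679 = -192088/15679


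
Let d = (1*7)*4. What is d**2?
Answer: 784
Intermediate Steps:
d = 28 (d = 7*4 = 28)
d**2 = 28**2 = 784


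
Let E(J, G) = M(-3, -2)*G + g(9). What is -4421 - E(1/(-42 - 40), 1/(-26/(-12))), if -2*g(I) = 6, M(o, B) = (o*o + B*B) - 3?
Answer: -57494/13 ≈ -4422.6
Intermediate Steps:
M(o, B) = -3 + B² + o² (M(o, B) = (o² + B²) - 3 = (B² + o²) - 3 = -3 + B² + o²)
g(I) = -3 (g(I) = -½*6 = -3)
E(J, G) = -3 + 10*G (E(J, G) = (-3 + (-2)² + (-3)²)*G - 3 = (-3 + 4 + 9)*G - 3 = 10*G - 3 = -3 + 10*G)
-4421 - E(1/(-42 - 40), 1/(-26/(-12))) = -4421 - (-3 + 10/((-26/(-12)))) = -4421 - (-3 + 10/((-26*(-1/12)))) = -4421 - (-3 + 10/(13/6)) = -4421 - (-3 + 10*(6/13)) = -4421 - (-3 + 60/13) = -4421 - 1*21/13 = -4421 - 21/13 = -57494/13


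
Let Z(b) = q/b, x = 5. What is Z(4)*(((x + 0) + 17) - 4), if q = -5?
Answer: -45/2 ≈ -22.500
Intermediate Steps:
Z(b) = -5/b
Z(4)*(((x + 0) + 17) - 4) = (-5/4)*(((5 + 0) + 17) - 4) = (-5*¼)*((5 + 17) - 4) = -5*(22 - 4)/4 = -5/4*18 = -45/2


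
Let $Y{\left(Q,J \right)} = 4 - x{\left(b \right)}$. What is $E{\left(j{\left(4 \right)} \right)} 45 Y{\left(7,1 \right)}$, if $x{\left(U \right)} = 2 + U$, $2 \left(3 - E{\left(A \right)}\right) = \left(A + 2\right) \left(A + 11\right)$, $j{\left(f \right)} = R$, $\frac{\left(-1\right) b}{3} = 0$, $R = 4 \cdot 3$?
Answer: $-14220$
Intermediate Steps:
$R = 12$
$b = 0$ ($b = \left(-3\right) 0 = 0$)
$j{\left(f \right)} = 12$
$E{\left(A \right)} = 3 - \frac{\left(2 + A\right) \left(11 + A\right)}{2}$ ($E{\left(A \right)} = 3 - \frac{\left(A + 2\right) \left(A + 11\right)}{2} = 3 - \frac{\left(2 + A\right) \left(11 + A\right)}{2}$)
$Y{\left(Q,J \right)} = 2$ ($Y{\left(Q,J \right)} = 4 - \left(2 + 0\right) = 4 - 2 = 2$)
$E{\left(j{\left(4 \right)} \right)} 45 Y{\left(7,1 \right)} = \left(-8 - 78 - \frac{12^{2}}{2}\right) 45 \cdot 2 = \left(-8 - 78 - 72\right) 45 \cdot 2 = \left(-158\right) 45 \cdot 2 = \left(-7110\right) 2 = -14220$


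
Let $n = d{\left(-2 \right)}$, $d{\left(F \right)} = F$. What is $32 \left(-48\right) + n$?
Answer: $-1538$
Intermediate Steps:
$n = -2$
$32 \left(-48\right) + n = 32 \left(-48\right) - 2 = -1536 - 2 = -1538$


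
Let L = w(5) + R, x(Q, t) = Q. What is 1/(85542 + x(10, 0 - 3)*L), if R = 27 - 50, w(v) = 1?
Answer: 1/85322 ≈ 1.1720e-5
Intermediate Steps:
R = -23
L = -22 (L = 1 - 23 = -22)
1/(85542 + x(10, 0 - 3)*L) = 1/(85542 + 10*(-22)) = 1/(85542 - 220) = 1/85322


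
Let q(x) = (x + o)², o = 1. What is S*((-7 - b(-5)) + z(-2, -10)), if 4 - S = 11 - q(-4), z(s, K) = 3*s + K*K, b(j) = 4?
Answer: 166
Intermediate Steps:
q(x) = (1 + x)² (q(x) = (x + 1)² = (1 + x)²)
z(s, K) = K² + 3*s (z(s, K) = 3*s + K² = K² + 3*s)
S = 2 (S = 4 - (11 - (1 - 4)²) = 4 - (11 - 1*(-3)²) = 4 - (11 - 1*9) = 4 - (11 - 9) = 4 - 1*2 = 4 - 2 = 2)
S*((-7 - b(-5)) + z(-2, -10)) = 2*((-7 - 1*4) + ((-10)² + 3*(-2))) = 2*((-7 - 4) + (100 - 6)) = 2*(-11 + 94) = 2*83 = 166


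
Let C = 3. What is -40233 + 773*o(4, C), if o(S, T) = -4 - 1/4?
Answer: -174073/4 ≈ -43518.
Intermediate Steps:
o(S, T) = -17/4 (o(S, T) = -4 - 1*1/4 = -4 - 1/4 = -17/4)
-40233 + 773*o(4, C) = -40233 + 773*(-17/4) = -40233 - 13141/4 = -174073/4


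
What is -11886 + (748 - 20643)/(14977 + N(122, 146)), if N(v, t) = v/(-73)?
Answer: -12995215649/1093199 ≈ -11887.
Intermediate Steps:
N(v, t) = -v/73 (N(v, t) = v*(-1/73) = -v/73)
-11886 + (748 - 20643)/(14977 + N(122, 146)) = -11886 + (748 - 20643)/(14977 - 1/73*122) = -11886 - 19895/(14977 - 122/73) = -11886 - 19895/1093199/73 = -11886 - 19895*73/1093199 = -11886 - 1452335/1093199 = -12995215649/1093199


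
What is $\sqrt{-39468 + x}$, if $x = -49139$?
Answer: $i \sqrt{88607} \approx 297.67 i$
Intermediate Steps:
$\sqrt{-39468 + x} = \sqrt{-39468 - 49139} = \sqrt{-88607} = i \sqrt{88607}$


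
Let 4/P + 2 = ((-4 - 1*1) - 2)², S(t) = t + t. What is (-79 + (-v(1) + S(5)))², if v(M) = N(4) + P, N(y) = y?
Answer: 11799225/2209 ≈ 5341.4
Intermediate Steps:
S(t) = 2*t
P = 4/47 (P = 4/(-2 + ((-4 - 1*1) - 2)²) = 4/(-2 + ((-4 - 1) - 2)²) = 4/(-2 + (-5 - 2)²) = 4/(-2 + (-7)²) = 4/(-2 + 49) = 4/47 ≈ 0.085106)
v(M) = 192/47 (v(M) = 4 + 4/47 = 192/47)
(-79 + (-v(1) + S(5)))² = (-79 + (-1*192/47 + 2*5))² = (-79 + (-192/47 + 10))² = (-79 + 278/47)² = (-3435/47)² = 11799225/2209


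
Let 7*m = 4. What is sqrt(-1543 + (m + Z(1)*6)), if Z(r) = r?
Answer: 3*I*sqrt(8365)/7 ≈ 39.197*I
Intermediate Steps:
m = 4/7 (m = (1/7)*4 = 4/7 ≈ 0.57143)
sqrt(-1543 + (m + Z(1)*6)) = sqrt(-1543 + (4/7 + 1*6)) = sqrt(-1543 + (4/7 + 6)) = sqrt(-1543 + 46/7) = sqrt(-10755/7) = 3*I*sqrt(8365)/7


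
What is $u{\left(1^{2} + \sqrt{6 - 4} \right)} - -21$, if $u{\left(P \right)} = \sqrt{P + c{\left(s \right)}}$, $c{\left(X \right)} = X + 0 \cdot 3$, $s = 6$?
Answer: $21 + \sqrt{7 + \sqrt{2}} \approx 23.901$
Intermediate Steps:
$c{\left(X \right)} = X$ ($c{\left(X \right)} = X + 0 = X$)
$u{\left(P \right)} = \sqrt{6 + P}$ ($u{\left(P \right)} = \sqrt{P + 6} = \sqrt{6 + P}$)
$u{\left(1^{2} + \sqrt{6 - 4} \right)} - -21 = \sqrt{6 + \left(1^{2} + \sqrt{6 - 4}\right)} - -21 = \sqrt{6 + \left(1 + \sqrt{2}\right)} + 21 = \sqrt{7 + \sqrt{2}} + 21 = 21 + \sqrt{7 + \sqrt{2}}$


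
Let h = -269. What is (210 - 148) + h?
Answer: -207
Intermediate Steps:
(210 - 148) + h = (210 - 148) - 269 = 62 - 269 = -207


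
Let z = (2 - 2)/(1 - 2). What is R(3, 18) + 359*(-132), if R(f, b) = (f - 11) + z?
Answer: -47396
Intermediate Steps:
z = 0 (z = 0/(-1) = 0*(-1) = 0)
R(f, b) = -11 + f (R(f, b) = (f - 11) + 0 = (-11 + f) + 0 = -11 + f)
R(3, 18) + 359*(-132) = (-11 + 3) + 359*(-132) = -8 - 47388 = -47396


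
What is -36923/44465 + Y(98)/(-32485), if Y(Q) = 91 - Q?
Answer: -47965296/57777821 ≈ -0.83017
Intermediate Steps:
-36923/44465 + Y(98)/(-32485) = -36923/44465 + (91 - 1*98)/(-32485) = -36923*1/44465 + (91 - 98)*(-1/32485) = -36923/44465 - 7*(-1/32485) = -36923/44465 + 7/32485 = -47965296/57777821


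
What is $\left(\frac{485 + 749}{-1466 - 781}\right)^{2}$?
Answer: $\frac{1522756}{5049009} \approx 0.3016$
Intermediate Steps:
$\left(\frac{485 + 749}{-1466 - 781}\right)^{2} = \left(\frac{1234}{-1466 - 781}\right)^{2} = \left(\frac{1234}{-2247}\right)^{2} = \left(1234 \left(- \frac{1}{2247}\right)\right)^{2} = \left(- \frac{1234}{2247}\right)^{2} = \frac{1522756}{5049009}$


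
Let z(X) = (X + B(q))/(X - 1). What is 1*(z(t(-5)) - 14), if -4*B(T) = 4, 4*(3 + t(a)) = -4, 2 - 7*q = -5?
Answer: -13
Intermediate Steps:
q = 1 (q = 2/7 - ⅐*(-5) = 2/7 + 5/7 = 1)
t(a) = -4 (t(a) = -3 + (¼)*(-4) = -3 - 1 = -4)
B(T) = -1 (B(T) = -¼*4 = -1)
z(X) = 1 (z(X) = (X - 1)/(X - 1) = (-1 + X)/(-1 + X) = 1)
1*(z(t(-5)) - 14) = 1*(1 - 14) = 1*(-13) = -13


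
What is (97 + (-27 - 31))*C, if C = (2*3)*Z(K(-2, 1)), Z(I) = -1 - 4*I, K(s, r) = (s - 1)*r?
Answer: 2574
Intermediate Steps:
K(s, r) = r*(-1 + s) (K(s, r) = (-1 + s)*r = r*(-1 + s))
C = 66 (C = (2*3)*(-1 - 4*(-1 - 2)) = 6*(-1 - 4*(-3)) = 6*(-1 + 12) = 6*11 = 66)
(97 + (-27 - 31))*C = (97 + (-27 - 31))*66 = (97 - 58)*66 = 39*66 = 2574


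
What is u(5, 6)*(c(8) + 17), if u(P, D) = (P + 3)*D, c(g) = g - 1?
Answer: 1152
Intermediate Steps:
c(g) = -1 + g
u(P, D) = D*(3 + P) (u(P, D) = (3 + P)*D = D*(3 + P))
u(5, 6)*(c(8) + 17) = (6*(3 + 5))*((-1 + 8) + 17) = (6*8)*(7 + 17) = 48*24 = 1152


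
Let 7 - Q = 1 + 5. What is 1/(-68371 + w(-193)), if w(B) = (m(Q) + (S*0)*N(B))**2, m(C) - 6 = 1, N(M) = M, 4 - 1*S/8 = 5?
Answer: -1/68322 ≈ -1.4637e-5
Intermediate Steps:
S = -8 (S = 32 - 8*5 = 32 - 40 = -8)
Q = 1 (Q = 7 - (1 + 5) = 7 - 1*6 = 7 - 6 = 1)
m(C) = 7 (m(C) = 6 + 1 = 7)
w(B) = 49 (w(B) = (7 + (-8*0)*B)**2 = (7 + 0*B)**2 = (7 + 0)**2 = 7**2 = 49)
1/(-68371 + w(-193)) = 1/(-68371 + 49) = 1/(-68322) = -1/68322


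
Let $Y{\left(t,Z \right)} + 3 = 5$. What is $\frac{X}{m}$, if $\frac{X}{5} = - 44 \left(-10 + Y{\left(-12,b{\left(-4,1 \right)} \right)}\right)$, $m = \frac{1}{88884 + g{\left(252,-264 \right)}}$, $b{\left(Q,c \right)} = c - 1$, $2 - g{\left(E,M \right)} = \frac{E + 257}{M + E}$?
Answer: $\frac{469542040}{3} \approx 1.5651 \cdot 10^{8}$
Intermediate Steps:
$g{\left(E,M \right)} = 2 - \frac{257 + E}{E + M}$ ($g{\left(E,M \right)} = 2 - \frac{E + 257}{M + E} = 2 - \frac{257 + E}{E + M}$)
$b{\left(Q,c \right)} = -1 + c$
$m = \frac{12}{1067141}$ ($m = \frac{1}{88884 + \frac{-257 + 252 + 2 \left(-264\right)}{252 - 264}} = \frac{1}{88884 + \frac{-257 + 252 - 528}{-12}} = \frac{1}{88884 - - \frac{533}{12}} = \frac{1}{88884 + \frac{533}{12}} = \frac{1}{\frac{1067141}{12}} = \frac{12}{1067141} \approx 1.1245 \cdot 10^{-5}$)
$Y{\left(t,Z \right)} = 2$ ($Y{\left(t,Z \right)} = -3 + 5 = 2$)
$X = 1760$ ($X = 5 \left(- 44 \left(-10 + 2\right)\right) = 5 \left(\left(-44\right) \left(-8\right)\right) = 5 \cdot 352 = 1760$)
$\frac{X}{m} = \frac{1760}{\frac{12}{1067141}} = 1760 \cdot \frac{1067141}{12} = \frac{469542040}{3}$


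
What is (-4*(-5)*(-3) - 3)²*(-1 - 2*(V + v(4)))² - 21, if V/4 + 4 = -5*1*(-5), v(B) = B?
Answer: 124344780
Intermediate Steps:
V = 84 (V = -16 + 4*(-5*1*(-5)) = -16 + 4*(-5*(-5)) = -16 + 4*25 = -16 + 100 = 84)
(-4*(-5)*(-3) - 3)²*(-1 - 2*(V + v(4)))² - 21 = (-4*(-5)*(-3) - 3)²*(-1 - 2*(84 + 4))² - 21 = (20*(-3) - 3)²*(-1 - 2*88)² - 21 = (-60 - 3)²*(-1 - 176)² - 21 = (-63)²*(-177)² - 21 = 3969*31329 - 21 = 124344801 - 21 = 124344780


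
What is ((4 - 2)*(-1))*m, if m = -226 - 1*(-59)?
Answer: 334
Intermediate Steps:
m = -167 (m = -226 + 59 = -167)
((4 - 2)*(-1))*m = ((4 - 2)*(-1))*(-167) = (2*(-1))*(-167) = -2*(-167) = 334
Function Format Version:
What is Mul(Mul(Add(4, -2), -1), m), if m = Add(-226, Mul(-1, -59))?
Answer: 334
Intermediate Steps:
m = -167 (m = Add(-226, 59) = -167)
Mul(Mul(Add(4, -2), -1), m) = Mul(Mul(Add(4, -2), -1), -167) = Mul(Mul(2, -1), -167) = Mul(-2, -167) = 334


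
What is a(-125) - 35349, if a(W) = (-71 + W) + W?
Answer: -35670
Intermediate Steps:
a(W) = -71 + 2*W
a(-125) - 35349 = (-71 + 2*(-125)) - 35349 = (-71 - 250) - 35349 = -321 - 35349 = -35670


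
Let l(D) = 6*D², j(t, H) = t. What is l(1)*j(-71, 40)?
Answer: -426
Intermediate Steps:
l(1)*j(-71, 40) = (6*1²)*(-71) = (6*1)*(-71) = 6*(-71) = -426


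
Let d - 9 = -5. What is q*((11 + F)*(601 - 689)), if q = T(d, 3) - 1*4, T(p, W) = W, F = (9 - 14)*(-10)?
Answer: 5368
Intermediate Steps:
d = 4 (d = 9 - 5 = 4)
F = 50 (F = -5*(-10) = 50)
q = -1 (q = 3 - 1*4 = 3 - 4 = -1)
q*((11 + F)*(601 - 689)) = -(11 + 50)*(601 - 689) = -61*(-88) = -1*(-5368) = 5368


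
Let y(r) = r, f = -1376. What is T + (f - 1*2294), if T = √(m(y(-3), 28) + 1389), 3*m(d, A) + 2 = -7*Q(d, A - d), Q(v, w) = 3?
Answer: -3670 + 4*√777/3 ≈ -3632.8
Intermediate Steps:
m(d, A) = -23/3 (m(d, A) = -⅔ + (-7*3)/3 = -⅔ + (⅓)*(-21) = -⅔ - 7 = -23/3)
T = 4*√777/3 (T = √(-23/3 + 1389) = √(4144/3) = 4*√777/3 ≈ 37.166)
T + (f - 1*2294) = 4*√777/3 + (-1376 - 1*2294) = 4*√777/3 + (-1376 - 2294) = 4*√777/3 - 3670 = -3670 + 4*√777/3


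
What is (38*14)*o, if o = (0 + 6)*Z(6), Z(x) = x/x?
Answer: 3192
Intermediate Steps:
Z(x) = 1
o = 6 (o = (0 + 6)*1 = 6*1 = 6)
(38*14)*o = (38*14)*6 = 532*6 = 3192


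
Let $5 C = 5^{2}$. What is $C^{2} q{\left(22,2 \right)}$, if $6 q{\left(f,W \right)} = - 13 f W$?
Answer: $- \frac{7150}{3} \approx -2383.3$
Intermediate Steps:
$q{\left(f,W \right)} = - \frac{13 W f}{6}$ ($q{\left(f,W \right)} = \frac{- 13 f W}{6} = \frac{\left(-13\right) W f}{6} = - \frac{13 W f}{6}$)
$C = 5$ ($C = \frac{5^{2}}{5} = \frac{1}{5} \cdot 25 = 5$)
$C^{2} q{\left(22,2 \right)} = 5^{2} \left(\left(- \frac{13}{6}\right) 2 \cdot 22\right) = 25 \left(- \frac{286}{3}\right) = - \frac{7150}{3}$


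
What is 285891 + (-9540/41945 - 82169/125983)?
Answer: 302149088009512/1056871387 ≈ 2.8589e+5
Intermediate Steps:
285891 + (-9540/41945 - 82169/125983) = 285891 + (-9540*1/41945 - 82169*1/125983) = 285891 + (-1908/8389 - 82169/125983) = 285891 - 929691305/1056871387 = 302149088009512/1056871387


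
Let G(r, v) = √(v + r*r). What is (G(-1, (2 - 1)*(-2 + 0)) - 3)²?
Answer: (3 - I)² ≈ 8.0 - 6.0*I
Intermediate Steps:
G(r, v) = √(v + r²)
(G(-1, (2 - 1)*(-2 + 0)) - 3)² = (√((2 - 1)*(-2 + 0) + (-1)²) - 3)² = (√(1*(-2) + 1) - 3)² = (√(-2 + 1) - 3)² = (√(-1) - 3)² = (I - 3)² = (-3 + I)²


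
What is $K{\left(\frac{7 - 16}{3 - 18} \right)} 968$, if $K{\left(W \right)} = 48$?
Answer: $46464$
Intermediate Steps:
$K{\left(\frac{7 - 16}{3 - 18} \right)} 968 = 48 \cdot 968 = 46464$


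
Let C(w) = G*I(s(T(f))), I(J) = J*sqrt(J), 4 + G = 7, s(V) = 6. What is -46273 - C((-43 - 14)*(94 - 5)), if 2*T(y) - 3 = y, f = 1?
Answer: -46273 - 18*sqrt(6) ≈ -46317.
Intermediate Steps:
T(y) = 3/2 + y/2
G = 3 (G = -4 + 7 = 3)
I(J) = J**(3/2)
C(w) = 18*sqrt(6) (C(w) = 3*6**(3/2) = 3*(6*sqrt(6)) = 18*sqrt(6))
-46273 - C((-43 - 14)*(94 - 5)) = -46273 - 18*sqrt(6)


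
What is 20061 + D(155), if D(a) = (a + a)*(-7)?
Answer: 17891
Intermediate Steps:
D(a) = -14*a (D(a) = (2*a)*(-7) = -14*a)
20061 + D(155) = 20061 - 14*155 = 20061 - 2170 = 17891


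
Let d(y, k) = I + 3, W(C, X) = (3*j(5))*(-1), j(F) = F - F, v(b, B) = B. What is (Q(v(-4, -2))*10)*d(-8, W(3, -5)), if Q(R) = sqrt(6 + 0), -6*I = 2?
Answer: 80*sqrt(6)/3 ≈ 65.320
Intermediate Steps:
j(F) = 0
W(C, X) = 0 (W(C, X) = (3*0)*(-1) = 0*(-1) = 0)
I = -1/3 (I = -1/6*2 = -1/3 ≈ -0.33333)
Q(R) = sqrt(6)
d(y, k) = 8/3 (d(y, k) = -1/3 + 3 = 8/3)
(Q(v(-4, -2))*10)*d(-8, W(3, -5)) = (sqrt(6)*10)*(8/3) = (10*sqrt(6))*(8/3) = 80*sqrt(6)/3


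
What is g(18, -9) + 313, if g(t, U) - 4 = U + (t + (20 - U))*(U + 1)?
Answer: -68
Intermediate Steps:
g(t, U) = 4 + U + (1 + U)*(20 + t - U) (g(t, U) = 4 + (U + (t + (20 - U))*(U + 1)) = 4 + (U + (20 + t - U)*(1 + U)) = 4 + (U + (1 + U)*(20 + t - U)) = 4 + U + (1 + U)*(20 + t - U))
g(18, -9) + 313 = (24 + 18 - 1*(-9)² + 20*(-9) - 9*18) + 313 = (24 + 18 - 1*81 - 180 - 162) + 313 = (24 + 18 - 81 - 180 - 162) + 313 = -381 + 313 = -68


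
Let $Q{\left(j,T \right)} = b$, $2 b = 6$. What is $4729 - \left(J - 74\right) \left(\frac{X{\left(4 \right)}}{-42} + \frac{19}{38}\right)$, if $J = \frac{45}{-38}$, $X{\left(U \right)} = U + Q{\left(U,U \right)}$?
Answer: $\frac{541963}{114} \approx 4754.1$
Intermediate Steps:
$b = 3$ ($b = \frac{1}{2} \cdot 6 = 3$)
$Q{\left(j,T \right)} = 3$
$X{\left(U \right)} = 3 + U$ ($X{\left(U \right)} = U + 3 = 3 + U$)
$J = - \frac{45}{38}$ ($J = 45 \left(- \frac{1}{38}\right) = - \frac{45}{38} \approx -1.1842$)
$4729 - \left(J - 74\right) \left(\frac{X{\left(4 \right)}}{-42} + \frac{19}{38}\right) = 4729 - \left(- \frac{45}{38} - 74\right) \left(\frac{3 + 4}{-42} + \frac{19}{38}\right) = 4729 - - \frac{2857 \left(7 \left(- \frac{1}{42}\right) + 19 \cdot \frac{1}{38}\right)}{38} = 4729 - - \frac{2857 \left(- \frac{1}{6} + \frac{1}{2}\right)}{38} = 4729 - \left(- \frac{2857}{38}\right) \frac{1}{3} = 4729 - - \frac{2857}{114} = 4729 + \frac{2857}{114} = \frac{541963}{114}$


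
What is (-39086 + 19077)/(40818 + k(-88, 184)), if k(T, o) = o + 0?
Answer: -20009/41002 ≈ -0.48800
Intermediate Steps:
k(T, o) = o
(-39086 + 19077)/(40818 + k(-88, 184)) = (-39086 + 19077)/(40818 + 184) = -20009/41002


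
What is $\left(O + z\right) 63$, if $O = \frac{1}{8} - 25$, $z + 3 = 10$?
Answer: $- \frac{9009}{8} \approx -1126.1$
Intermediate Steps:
$z = 7$ ($z = -3 + 10 = 7$)
$O = - \frac{199}{8}$ ($O = \frac{1}{8} - 25 = - \frac{199}{8} \approx -24.875$)
$\left(O + z\right) 63 = \left(- \frac{199}{8} + 7\right) 63 = \left(- \frac{143}{8}\right) 63 = - \frac{9009}{8}$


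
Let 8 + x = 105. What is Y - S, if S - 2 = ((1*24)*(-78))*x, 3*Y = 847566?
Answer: 464104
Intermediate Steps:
x = 97 (x = -8 + 105 = 97)
Y = 282522 (Y = (⅓)*847566 = 282522)
S = -181582 (S = 2 + ((1*24)*(-78))*97 = 2 + (24*(-78))*97 = 2 - 1872*97 = 2 - 181584 = -181582)
Y - S = 282522 - 1*(-181582) = 282522 + 181582 = 464104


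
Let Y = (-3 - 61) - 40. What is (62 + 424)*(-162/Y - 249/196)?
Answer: 88938/637 ≈ 139.62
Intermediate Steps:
Y = -104 (Y = -64 - 40 = -104)
(62 + 424)*(-162/Y - 249/196) = (62 + 424)*(-162/(-104) - 249/196) = 486*(-162*(-1/104) - 249*1/196) = 486*(81/52 - 249/196) = 486*(183/637) = 88938/637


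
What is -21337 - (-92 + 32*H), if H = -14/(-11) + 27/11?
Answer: -235007/11 ≈ -21364.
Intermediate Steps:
H = 41/11 (H = -14*(-1/11) + 27*(1/11) = 14/11 + 27/11 = 41/11 ≈ 3.7273)
-21337 - (-92 + 32*H) = -21337 - (-92 + 32*(41/11)) = -21337 - (-92 + 1312/11) = -21337 - 1*300/11 = -21337 - 300/11 = -235007/11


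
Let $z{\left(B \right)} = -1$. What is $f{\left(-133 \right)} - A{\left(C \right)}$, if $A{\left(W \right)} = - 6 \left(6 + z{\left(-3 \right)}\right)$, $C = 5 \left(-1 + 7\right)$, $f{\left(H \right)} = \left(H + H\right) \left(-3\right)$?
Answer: $828$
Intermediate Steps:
$f{\left(H \right)} = - 6 H$ ($f{\left(H \right)} = 2 H \left(-3\right) = - 6 H$)
$C = 30$ ($C = 5 \cdot 6 = 30$)
$A{\left(W \right)} = -30$ ($A{\left(W \right)} = - 6 \left(6 - 1\right) = \left(-6\right) 5 = -30$)
$f{\left(-133 \right)} - A{\left(C \right)} = \left(-6\right) \left(-133\right) - -30 = 798 + 30 = 828$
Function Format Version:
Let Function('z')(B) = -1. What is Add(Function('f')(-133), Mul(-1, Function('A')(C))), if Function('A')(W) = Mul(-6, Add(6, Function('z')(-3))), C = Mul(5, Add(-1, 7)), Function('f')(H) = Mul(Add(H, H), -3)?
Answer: 828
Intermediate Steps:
Function('f')(H) = Mul(-6, H) (Function('f')(H) = Mul(Mul(2, H), -3) = Mul(-6, H))
C = 30 (C = Mul(5, 6) = 30)
Function('A')(W) = -30 (Function('A')(W) = Mul(-6, Add(6, -1)) = Mul(-6, 5) = -30)
Add(Function('f')(-133), Mul(-1, Function('A')(C))) = Add(Mul(-6, -133), Mul(-1, -30)) = Add(798, 30) = 828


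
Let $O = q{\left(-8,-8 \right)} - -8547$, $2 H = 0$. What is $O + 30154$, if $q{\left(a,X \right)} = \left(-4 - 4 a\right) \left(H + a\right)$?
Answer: $38477$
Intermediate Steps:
$H = 0$ ($H = \frac{1}{2} \cdot 0 = 0$)
$q{\left(a,X \right)} = a \left(-4 - 4 a\right)$ ($q{\left(a,X \right)} = \left(-4 - 4 a\right) \left(0 + a\right) = \left(-4 - 4 a\right) a = a \left(-4 - 4 a\right)$)
$O = 8323$ ($O = 4 \left(-8\right) \left(-1 - -8\right) - -8547 = 4 \left(-8\right) \left(-1 + 8\right) + 8547 = 4 \left(-8\right) 7 + 8547 = -224 + 8547 = 8323$)
$O + 30154 = 8323 + 30154 = 38477$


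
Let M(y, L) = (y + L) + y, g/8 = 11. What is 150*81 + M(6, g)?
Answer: 12250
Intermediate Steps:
g = 88 (g = 8*11 = 88)
M(y, L) = L + 2*y (M(y, L) = (L + y) + y = L + 2*y)
150*81 + M(6, g) = 150*81 + (88 + 2*6) = 12150 + (88 + 12) = 12150 + 100 = 12250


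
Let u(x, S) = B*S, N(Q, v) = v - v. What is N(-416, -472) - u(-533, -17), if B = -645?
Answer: -10965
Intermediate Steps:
N(Q, v) = 0
u(x, S) = -645*S
N(-416, -472) - u(-533, -17) = 0 - (-645)*(-17) = 0 - 1*10965 = 0 - 10965 = -10965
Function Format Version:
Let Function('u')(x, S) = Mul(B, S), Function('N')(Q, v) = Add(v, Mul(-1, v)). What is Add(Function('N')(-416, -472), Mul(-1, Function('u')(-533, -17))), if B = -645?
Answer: -10965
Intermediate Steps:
Function('N')(Q, v) = 0
Function('u')(x, S) = Mul(-645, S)
Add(Function('N')(-416, -472), Mul(-1, Function('u')(-533, -17))) = Add(0, Mul(-1, Mul(-645, -17))) = Add(0, Mul(-1, 10965)) = Add(0, -10965) = -10965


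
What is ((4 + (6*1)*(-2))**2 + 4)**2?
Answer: 4624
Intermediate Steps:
((4 + (6*1)*(-2))**2 + 4)**2 = ((4 + 6*(-2))**2 + 4)**2 = ((4 - 12)**2 + 4)**2 = ((-8)**2 + 4)**2 = (64 + 4)**2 = 68**2 = 4624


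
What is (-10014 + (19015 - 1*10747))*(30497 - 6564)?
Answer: -41787018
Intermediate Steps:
(-10014 + (19015 - 1*10747))*(30497 - 6564) = (-10014 + (19015 - 10747))*23933 = (-10014 + 8268)*23933 = -1746*23933 = -41787018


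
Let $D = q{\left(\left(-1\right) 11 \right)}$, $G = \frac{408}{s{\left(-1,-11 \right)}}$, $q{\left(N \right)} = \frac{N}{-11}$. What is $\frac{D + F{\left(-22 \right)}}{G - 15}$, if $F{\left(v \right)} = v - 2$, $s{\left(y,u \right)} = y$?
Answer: $\frac{23}{423} \approx 0.054374$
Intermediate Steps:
$q{\left(N \right)} = - \frac{N}{11}$
$G = -408$ ($G = \frac{408}{-1} = 408 \left(-1\right) = -408$)
$F{\left(v \right)} = -2 + v$
$D = 1$ ($D = - \frac{\left(-1\right) 11}{11} = \left(- \frac{1}{11}\right) \left(-11\right) = 1$)
$\frac{D + F{\left(-22 \right)}}{G - 15} = \frac{1 - 24}{-408 - 15} = \frac{1 - 24}{-423} = \left(-23\right) \left(- \frac{1}{423}\right) = \frac{23}{423}$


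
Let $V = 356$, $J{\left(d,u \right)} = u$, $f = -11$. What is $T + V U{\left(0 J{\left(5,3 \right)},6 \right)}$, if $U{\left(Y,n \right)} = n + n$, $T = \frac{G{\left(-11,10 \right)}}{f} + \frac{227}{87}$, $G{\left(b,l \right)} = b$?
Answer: $\frac{371978}{87} \approx 4275.6$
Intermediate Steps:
$T = \frac{314}{87}$ ($T = - \frac{11}{-11} + \frac{227}{87} = \left(-11\right) \left(- \frac{1}{11}\right) + 227 \cdot \frac{1}{87} = 1 + \frac{227}{87} = \frac{314}{87} \approx 3.6092$)
$U{\left(Y,n \right)} = 2 n$
$T + V U{\left(0 J{\left(5,3 \right)},6 \right)} = \frac{314}{87} + 356 \cdot 2 \cdot 6 = \frac{314}{87} + 356 \cdot 12 = \frac{314}{87} + 4272 = \frac{371978}{87}$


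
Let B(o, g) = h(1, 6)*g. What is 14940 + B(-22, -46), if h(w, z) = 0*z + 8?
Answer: 14572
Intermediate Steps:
h(w, z) = 8 (h(w, z) = 0 + 8 = 8)
B(o, g) = 8*g
14940 + B(-22, -46) = 14940 + 8*(-46) = 14940 - 368 = 14572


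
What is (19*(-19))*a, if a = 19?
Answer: -6859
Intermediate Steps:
(19*(-19))*a = (19*(-19))*19 = -361*19 = -6859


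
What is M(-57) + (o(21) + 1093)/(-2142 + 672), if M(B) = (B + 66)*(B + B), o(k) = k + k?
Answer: -301871/294 ≈ -1026.8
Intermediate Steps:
o(k) = 2*k
M(B) = 2*B*(66 + B) (M(B) = (66 + B)*(2*B) = 2*B*(66 + B))
M(-57) + (o(21) + 1093)/(-2142 + 672) = 2*(-57)*(66 - 57) + (2*21 + 1093)/(-2142 + 672) = 2*(-57)*9 + (42 + 1093)/(-1470) = -1026 + 1135*(-1/1470) = -1026 - 227/294 = -301871/294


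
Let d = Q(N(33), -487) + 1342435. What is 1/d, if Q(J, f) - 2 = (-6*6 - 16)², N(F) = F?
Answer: 1/1345141 ≈ 7.4342e-7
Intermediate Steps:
Q(J, f) = 2706 (Q(J, f) = 2 + (-6*6 - 16)² = 2 + (-36 - 16)² = 2 + (-52)² = 2 + 2704 = 2706)
d = 1345141 (d = 2706 + 1342435 = 1345141)
1/d = 1/1345141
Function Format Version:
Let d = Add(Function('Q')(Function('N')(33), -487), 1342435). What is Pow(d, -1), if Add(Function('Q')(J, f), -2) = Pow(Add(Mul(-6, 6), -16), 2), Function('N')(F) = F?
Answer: Rational(1, 1345141) ≈ 7.4342e-7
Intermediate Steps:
Function('Q')(J, f) = 2706 (Function('Q')(J, f) = Add(2, Pow(Add(Mul(-6, 6), -16), 2)) = Add(2, Pow(Add(-36, -16), 2)) = Add(2, Pow(-52, 2)) = Add(2, 2704) = 2706)
d = 1345141 (d = Add(2706, 1342435) = 1345141)
Pow(d, -1) = Pow(1345141, -1) = Rational(1, 1345141)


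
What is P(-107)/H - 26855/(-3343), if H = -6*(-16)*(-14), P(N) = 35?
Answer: 5139445/641856 ≈ 8.0072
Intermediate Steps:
H = -1344 (H = 96*(-14) = -1344)
P(-107)/H - 26855/(-3343) = 35/(-1344) - 26855/(-3343) = 35*(-1/1344) - 26855*(-1/3343) = -5/192 + 26855/3343 = 5139445/641856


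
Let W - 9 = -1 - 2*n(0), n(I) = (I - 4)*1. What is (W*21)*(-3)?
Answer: -1008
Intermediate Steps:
n(I) = -4 + I (n(I) = (-4 + I)*1 = -4 + I)
W = 16 (W = 9 + (-1 - 2*(-4 + 0)) = 9 + (-1 - 2*(-4)) = 9 + (-1 + 8) = 9 + 7 = 16)
(W*21)*(-3) = (16*21)*(-3) = 336*(-3) = -1008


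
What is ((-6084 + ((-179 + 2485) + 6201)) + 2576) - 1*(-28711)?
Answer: 33710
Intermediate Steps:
((-6084 + ((-179 + 2485) + 6201)) + 2576) - 1*(-28711) = ((-6084 + (2306 + 6201)) + 2576) + 28711 = ((-6084 + 8507) + 2576) + 28711 = (2423 + 2576) + 28711 = 4999 + 28711 = 33710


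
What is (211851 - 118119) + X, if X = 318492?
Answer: 412224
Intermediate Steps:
(211851 - 118119) + X = (211851 - 118119) + 318492 = 93732 + 318492 = 412224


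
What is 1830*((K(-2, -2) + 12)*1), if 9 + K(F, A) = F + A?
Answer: -1830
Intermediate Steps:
K(F, A) = -9 + A + F (K(F, A) = -9 + (F + A) = -9 + (A + F) = -9 + A + F)
1830*((K(-2, -2) + 12)*1) = 1830*(((-9 - 2 - 2) + 12)*1) = 1830*((-13 + 12)*1) = 1830*(-1*1) = 1830*(-1) = -1830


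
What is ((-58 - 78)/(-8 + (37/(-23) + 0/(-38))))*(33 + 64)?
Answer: 17848/13 ≈ 1372.9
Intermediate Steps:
((-58 - 78)/(-8 + (37/(-23) + 0/(-38))))*(33 + 64) = -136/(-8 + (37*(-1/23) + 0*(-1/38)))*97 = -136/(-8 + (-37/23 + 0))*97 = -136/(-8 - 37/23)*97 = -136/(-221/23)*97 = -136*(-23/221)*97 = (184/13)*97 = 17848/13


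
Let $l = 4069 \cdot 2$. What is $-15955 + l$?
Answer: $-7817$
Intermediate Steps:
$l = 8138$
$-15955 + l = -15955 + 8138 = -7817$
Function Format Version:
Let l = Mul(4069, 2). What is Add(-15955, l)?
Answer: -7817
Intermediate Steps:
l = 8138
Add(-15955, l) = Add(-15955, 8138) = -7817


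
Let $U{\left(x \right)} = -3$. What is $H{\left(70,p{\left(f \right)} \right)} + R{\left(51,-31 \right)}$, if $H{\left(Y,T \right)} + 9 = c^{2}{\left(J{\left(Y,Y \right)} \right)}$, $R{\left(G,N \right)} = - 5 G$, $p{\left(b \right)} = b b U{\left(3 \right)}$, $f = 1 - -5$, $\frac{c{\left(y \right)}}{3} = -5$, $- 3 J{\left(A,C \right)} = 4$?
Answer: $-39$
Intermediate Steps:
$J{\left(A,C \right)} = - \frac{4}{3}$ ($J{\left(A,C \right)} = \left(- \frac{1}{3}\right) 4 = - \frac{4}{3}$)
$c{\left(y \right)} = -15$ ($c{\left(y \right)} = 3 \left(-5\right) = -15$)
$f = 6$ ($f = 1 + 5 = 6$)
$p{\left(b \right)} = - 3 b^{2}$ ($p{\left(b \right)} = b b \left(-3\right) = b^{2} \left(-3\right) = - 3 b^{2}$)
$H{\left(Y,T \right)} = 216$ ($H{\left(Y,T \right)} = -9 + \left(-15\right)^{2} = -9 + 225 = 216$)
$H{\left(70,p{\left(f \right)} \right)} + R{\left(51,-31 \right)} = 216 - 255 = -39$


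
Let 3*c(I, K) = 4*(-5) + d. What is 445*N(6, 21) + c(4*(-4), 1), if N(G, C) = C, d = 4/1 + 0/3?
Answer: 28019/3 ≈ 9339.7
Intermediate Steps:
d = 4 (d = 4*1 + 0*(⅓) = 4 + 0 = 4)
c(I, K) = -16/3 (c(I, K) = (4*(-5) + 4)/3 = (-20 + 4)/3 = (⅓)*(-16) = -16/3)
445*N(6, 21) + c(4*(-4), 1) = 445*21 - 16/3 = 9345 - 16/3 = 28019/3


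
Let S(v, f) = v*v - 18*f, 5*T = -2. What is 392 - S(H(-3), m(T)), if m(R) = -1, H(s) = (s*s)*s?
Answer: -355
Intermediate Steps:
H(s) = s**3 (H(s) = s**2*s = s**3)
T = -2/5 (T = (1/5)*(-2) = -2/5 ≈ -0.40000)
S(v, f) = v**2 - 18*f
392 - S(H(-3), m(T)) = 392 - (((-3)**3)**2 - 18*(-1)) = 392 - ((-27)**2 + 18) = 392 - (729 + 18) = 392 - 1*747 = 392 - 747 = -355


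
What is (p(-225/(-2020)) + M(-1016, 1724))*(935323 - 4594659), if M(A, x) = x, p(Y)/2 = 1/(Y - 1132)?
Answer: -2884856139664224/457283 ≈ -6.3087e+9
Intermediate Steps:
p(Y) = 2/(-1132 + Y) (p(Y) = 2/(Y - 1132) = 2/(-1132 + Y))
(p(-225/(-2020)) + M(-1016, 1724))*(935323 - 4594659) = (2/(-1132 - 225/(-2020)) + 1724)*(935323 - 4594659) = (2/(-1132 - 225*(-1/2020)) + 1724)*(-3659336) = (2/(-1132 + 45/404) + 1724)*(-3659336) = (2/(-457283/404) + 1724)*(-3659336) = (2*(-404/457283) + 1724)*(-3659336) = (-808/457283 + 1724)*(-3659336) = (788355084/457283)*(-3659336) = -2884856139664224/457283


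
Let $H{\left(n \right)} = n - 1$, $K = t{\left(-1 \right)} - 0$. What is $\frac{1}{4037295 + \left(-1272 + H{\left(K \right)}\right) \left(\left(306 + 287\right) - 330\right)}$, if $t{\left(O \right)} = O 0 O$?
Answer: $\frac{1}{3702496} \approx 2.7009 \cdot 10^{-7}$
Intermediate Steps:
$t{\left(O \right)} = 0$ ($t{\left(O \right)} = 0 O = 0$)
$K = 0$ ($K = 0 - 0 = 0 + 0 = 0$)
$H{\left(n \right)} = -1 + n$
$\frac{1}{4037295 + \left(-1272 + H{\left(K \right)}\right) \left(\left(306 + 287\right) - 330\right)} = \frac{1}{4037295 + \left(-1272 + \left(-1 + 0\right)\right) \left(\left(306 + 287\right) - 330\right)} = \frac{1}{4037295 + \left(-1272 - 1\right) \left(593 - 330\right)} = \frac{1}{4037295 - 334799} = \frac{1}{3702496}$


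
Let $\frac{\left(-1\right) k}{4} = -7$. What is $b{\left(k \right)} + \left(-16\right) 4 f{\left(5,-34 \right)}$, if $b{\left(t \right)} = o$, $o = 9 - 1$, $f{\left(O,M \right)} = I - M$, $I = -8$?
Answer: $-1656$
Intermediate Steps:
$k = 28$ ($k = \left(-4\right) \left(-7\right) = 28$)
$f{\left(O,M \right)} = -8 - M$
$o = 8$ ($o = 9 - 1 = 8$)
$b{\left(t \right)} = 8$
$b{\left(k \right)} + \left(-16\right) 4 f{\left(5,-34 \right)} = 8 + \left(-16\right) 4 \left(-8 - -34\right) = 8 - 64 \left(-8 + 34\right) = 8 - 1664 = -1656$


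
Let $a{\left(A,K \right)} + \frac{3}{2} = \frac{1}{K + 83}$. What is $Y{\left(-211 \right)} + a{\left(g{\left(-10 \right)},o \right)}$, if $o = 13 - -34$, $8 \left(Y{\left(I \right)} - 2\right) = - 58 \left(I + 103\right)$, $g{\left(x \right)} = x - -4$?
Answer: $\frac{50928}{65} \approx 783.51$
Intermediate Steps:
$g{\left(x \right)} = 4 + x$ ($g{\left(x \right)} = x + 4 = 4 + x$)
$Y{\left(I \right)} = - \frac{2979}{4} - \frac{29 I}{4}$ ($Y{\left(I \right)} = 2 + \frac{\left(-58\right) \left(I + 103\right)}{8} = 2 + \frac{\left(-58\right) \left(103 + I\right)}{8} = 2 + \frac{-5974 - 58 I}{8} = 2 - \left(\frac{2987}{4} + \frac{29 I}{4}\right) = - \frac{2979}{4} - \frac{29 I}{4}$)
$o = 47$ ($o = 13 + 34 = 47$)
$a{\left(A,K \right)} = - \frac{3}{2} + \frac{1}{83 + K}$ ($a{\left(A,K \right)} = - \frac{3}{2} + \frac{1}{K + 83} = - \frac{3}{2} + \frac{1}{83 + K}$)
$Y{\left(-211 \right)} + a{\left(g{\left(-10 \right)},o \right)} = \left(- \frac{2979}{4} - - \frac{6119}{4}\right) + \frac{-247 - 141}{2 \left(83 + 47\right)} = \left(- \frac{2979}{4} + \frac{6119}{4}\right) + \frac{-247 - 141}{2 \cdot 130} = 785 + \frac{1}{2} \cdot \frac{1}{130} \left(-388\right) = 785 - \frac{97}{65} = \frac{50928}{65}$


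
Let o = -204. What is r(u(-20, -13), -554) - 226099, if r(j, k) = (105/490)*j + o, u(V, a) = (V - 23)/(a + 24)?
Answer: -34850791/154 ≈ -2.2630e+5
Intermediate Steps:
u(V, a) = (-23 + V)/(24 + a)
r(j, k) = -204 + 3*j/14 (r(j, k) = (105/490)*j - 204 = (105*(1/490))*j - 204 = 3*j/14 - 204 = -204 + 3*j/14)
r(u(-20, -13), -554) - 226099 = (-204 + 3*((-23 - 20)/(24 - 13))/14) - 226099 = (-204 + 3*(-43/11)/14) - 226099 = (-204 + 3*((1/11)*(-43))/14) - 226099 = (-204 + (3/14)*(-43/11)) - 226099 = (-204 - 129/154) - 226099 = -31545/154 - 226099 = -34850791/154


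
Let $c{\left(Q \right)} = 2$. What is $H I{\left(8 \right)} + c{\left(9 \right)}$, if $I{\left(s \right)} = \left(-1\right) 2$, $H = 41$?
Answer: $-80$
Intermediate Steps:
$I{\left(s \right)} = -2$
$H I{\left(8 \right)} + c{\left(9 \right)} = 41 \left(-2\right) + 2 = -82 + 2 = -80$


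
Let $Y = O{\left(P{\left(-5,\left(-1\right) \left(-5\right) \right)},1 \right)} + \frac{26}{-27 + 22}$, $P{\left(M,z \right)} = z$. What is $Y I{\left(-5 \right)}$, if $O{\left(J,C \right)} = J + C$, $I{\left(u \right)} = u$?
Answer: $-4$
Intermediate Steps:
$O{\left(J,C \right)} = C + J$
$Y = \frac{4}{5}$ ($Y = \left(1 - -5\right) + \frac{26}{-27 + 22} = \left(1 + 5\right) + \frac{26}{-5} = 6 + 26 \left(- \frac{1}{5}\right) = 6 - \frac{26}{5} = \frac{4}{5} \approx 0.8$)
$Y I{\left(-5 \right)} = \frac{4}{5} \left(-5\right) = -4$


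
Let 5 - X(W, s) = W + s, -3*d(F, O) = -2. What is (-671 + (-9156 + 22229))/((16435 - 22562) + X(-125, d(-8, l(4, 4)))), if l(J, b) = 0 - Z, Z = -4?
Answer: -37206/17993 ≈ -2.0678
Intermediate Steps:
l(J, b) = 4 (l(J, b) = 0 - 1*(-4) = 0 + 4 = 4)
d(F, O) = ⅔ (d(F, O) = -⅓*(-2) = ⅔)
X(W, s) = 5 - W - s (X(W, s) = 5 - (W + s) = 5 + (-W - s) = 5 - W - s)
(-671 + (-9156 + 22229))/((16435 - 22562) + X(-125, d(-8, l(4, 4)))) = (-671 + (-9156 + 22229))/((16435 - 22562) + (5 - 1*(-125) - 1*⅔)) = (-671 + 13073)/(-6127 + (5 + 125 - ⅔)) = 12402/(-6127 + 388/3) = 12402/(-17993/3) = 12402*(-3/17993) = -37206/17993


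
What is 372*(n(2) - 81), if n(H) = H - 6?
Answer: -31620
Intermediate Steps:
n(H) = -6 + H
372*(n(2) - 81) = 372*((-6 + 2) - 81) = 372*(-4 - 81) = 372*(-85) = -31620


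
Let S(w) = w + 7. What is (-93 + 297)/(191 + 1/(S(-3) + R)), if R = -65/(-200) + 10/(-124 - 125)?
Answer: 8706108/8161267 ≈ 1.0668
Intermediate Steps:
S(w) = 7 + w
R = 2837/9960 (R = -65*(-1/200) + 10/(-249) = 13/40 + 10*(-1/249) = 13/40 - 10/249 = 2837/9960 ≈ 0.28484)
(-93 + 297)/(191 + 1/(S(-3) + R)) = (-93 + 297)/(191 + 1/((7 - 3) + 2837/9960)) = 204/(191 + 1/(4 + 2837/9960)) = 204/(191 + 1/(42677/9960)) = 204/(191 + 9960/42677) = 204/(8161267/42677) = 204*(42677/8161267) = 8706108/8161267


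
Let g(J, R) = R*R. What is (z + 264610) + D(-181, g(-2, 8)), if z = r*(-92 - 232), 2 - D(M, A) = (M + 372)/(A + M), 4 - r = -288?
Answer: 19890659/117 ≈ 1.7001e+5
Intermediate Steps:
g(J, R) = R²
r = 292 (r = 4 - 1*(-288) = 4 + 288 = 292)
D(M, A) = 2 - (372 + M)/(A + M) (D(M, A) = 2 - (M + 372)/(A + M) = 2 - (372 + M)/(A + M))
z = -94608 (z = 292*(-92 - 232) = 292*(-324) = -94608)
(z + 264610) + D(-181, g(-2, 8)) = (-94608 + 264610) + (-372 - 181 + 2*8²)/(8² - 181) = 170002 + (-372 - 181 + 2*64)/(64 - 181) = 170002 + (-372 - 181 + 128)/(-117) = 170002 - 1/117*(-425) = 170002 + 425/117 = 19890659/117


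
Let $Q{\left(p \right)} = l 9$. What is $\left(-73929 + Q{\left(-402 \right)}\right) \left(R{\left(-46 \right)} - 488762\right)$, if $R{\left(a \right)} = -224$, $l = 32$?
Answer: $36009418026$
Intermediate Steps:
$Q{\left(p \right)} = 288$ ($Q{\left(p \right)} = 32 \cdot 9 = 288$)
$\left(-73929 + Q{\left(-402 \right)}\right) \left(R{\left(-46 \right)} - 488762\right) = \left(-73929 + 288\right) \left(-224 - 488762\right) = \left(-73641\right) \left(-488986\right) = 36009418026$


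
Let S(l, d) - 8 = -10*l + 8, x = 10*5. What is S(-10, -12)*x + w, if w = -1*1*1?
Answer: 5799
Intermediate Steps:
w = -1 (w = -1*1 = -1)
x = 50
S(l, d) = 16 - 10*l (S(l, d) = 8 + (-10*l + 8) = 8 + (8 - 10*l) = 16 - 10*l)
S(-10, -12)*x + w = (16 - 10*(-10))*50 - 1 = (16 + 100)*50 - 1 = 116*50 - 1 = 5800 - 1 = 5799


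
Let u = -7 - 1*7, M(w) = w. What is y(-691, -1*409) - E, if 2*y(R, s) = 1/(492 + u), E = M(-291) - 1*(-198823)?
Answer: -189796591/956 ≈ -1.9853e+5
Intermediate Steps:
u = -14 (u = -7 - 7 = -14)
E = 198532 (E = -291 - 1*(-198823) = -291 + 198823 = 198532)
y(R, s) = 1/956 (y(R, s) = 1/(2*(492 - 14)) = (1/2)/478 = (1/2)*(1/478) = 1/956)
y(-691, -1*409) - E = 1/956 - 1*198532 = 1/956 - 198532 = -189796591/956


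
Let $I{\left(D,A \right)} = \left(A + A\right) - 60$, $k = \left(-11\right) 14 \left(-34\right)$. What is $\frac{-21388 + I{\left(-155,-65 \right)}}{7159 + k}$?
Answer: $- \frac{21578}{12395} \approx -1.7409$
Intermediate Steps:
$k = 5236$ ($k = \left(-154\right) \left(-34\right) = 5236$)
$I{\left(D,A \right)} = -60 + 2 A$ ($I{\left(D,A \right)} = 2 A - 60 = -60 + 2 A$)
$\frac{-21388 + I{\left(-155,-65 \right)}}{7159 + k} = \frac{-21388 + \left(-60 + 2 \left(-65\right)\right)}{7159 + 5236} = \frac{-21388 - 190}{12395} = \left(-21388 - 190\right) \frac{1}{12395} = \left(-21578\right) \frac{1}{12395} = - \frac{21578}{12395}$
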